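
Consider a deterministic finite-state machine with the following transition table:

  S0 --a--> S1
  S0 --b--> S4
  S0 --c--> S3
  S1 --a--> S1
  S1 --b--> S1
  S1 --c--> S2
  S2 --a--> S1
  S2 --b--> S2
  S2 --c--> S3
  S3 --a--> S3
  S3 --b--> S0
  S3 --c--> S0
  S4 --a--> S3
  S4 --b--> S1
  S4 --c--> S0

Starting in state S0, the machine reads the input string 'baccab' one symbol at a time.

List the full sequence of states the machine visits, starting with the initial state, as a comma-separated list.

Start: S0
  read 'b': S0 --b--> S4
  read 'a': S4 --a--> S3
  read 'c': S3 --c--> S0
  read 'c': S0 --c--> S3
  read 'a': S3 --a--> S3
  read 'b': S3 --b--> S0

Answer: S0, S4, S3, S0, S3, S3, S0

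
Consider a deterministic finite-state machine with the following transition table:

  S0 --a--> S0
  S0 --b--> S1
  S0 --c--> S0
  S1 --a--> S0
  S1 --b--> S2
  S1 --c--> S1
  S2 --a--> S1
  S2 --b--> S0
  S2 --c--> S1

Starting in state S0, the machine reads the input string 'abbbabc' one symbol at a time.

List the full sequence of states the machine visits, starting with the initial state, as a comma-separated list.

Start: S0
  read 'a': S0 --a--> S0
  read 'b': S0 --b--> S1
  read 'b': S1 --b--> S2
  read 'b': S2 --b--> S0
  read 'a': S0 --a--> S0
  read 'b': S0 --b--> S1
  read 'c': S1 --c--> S1

Answer: S0, S0, S1, S2, S0, S0, S1, S1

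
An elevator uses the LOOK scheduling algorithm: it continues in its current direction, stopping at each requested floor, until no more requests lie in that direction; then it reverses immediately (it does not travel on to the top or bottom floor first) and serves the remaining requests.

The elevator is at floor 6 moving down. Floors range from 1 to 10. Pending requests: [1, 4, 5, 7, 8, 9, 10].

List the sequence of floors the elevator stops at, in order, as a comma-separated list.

Current: 6, moving DOWN
Serve below first (descending): [5, 4, 1]
Then reverse, serve above (ascending): [7, 8, 9, 10]

Answer: 5, 4, 1, 7, 8, 9, 10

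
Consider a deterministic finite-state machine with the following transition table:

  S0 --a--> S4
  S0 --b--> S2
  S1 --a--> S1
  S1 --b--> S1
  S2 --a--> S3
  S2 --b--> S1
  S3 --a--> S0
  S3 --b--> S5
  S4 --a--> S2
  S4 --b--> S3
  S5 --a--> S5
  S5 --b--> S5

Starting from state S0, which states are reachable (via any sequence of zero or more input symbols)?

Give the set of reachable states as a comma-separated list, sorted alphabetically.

Answer: S0, S1, S2, S3, S4, S5

Derivation:
BFS from S0:
  visit S0: S0--a-->S4 (new), S0--b-->S2 (new)
  visit S4: S4--a-->S2 (seen), S4--b-->S3 (new)
  visit S2: S2--a-->S3 (seen), S2--b-->S1 (new)
  visit S3: S3--a-->S0 (seen), S3--b-->S5 (new)
  visit S1: S1--a-->S1 (seen), S1--b-->S1 (seen)
  visit S5: S5--a-->S5 (seen), S5--b-->S5 (seen)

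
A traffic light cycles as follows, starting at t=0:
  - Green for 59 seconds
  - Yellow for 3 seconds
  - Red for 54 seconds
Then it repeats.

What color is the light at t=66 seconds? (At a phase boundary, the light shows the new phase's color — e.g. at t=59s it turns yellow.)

Answer: red

Derivation:
Cycle length = 59 + 3 + 54 = 116s
t = 66, phase_t = 66 mod 116 = 66
66 >= 62 → RED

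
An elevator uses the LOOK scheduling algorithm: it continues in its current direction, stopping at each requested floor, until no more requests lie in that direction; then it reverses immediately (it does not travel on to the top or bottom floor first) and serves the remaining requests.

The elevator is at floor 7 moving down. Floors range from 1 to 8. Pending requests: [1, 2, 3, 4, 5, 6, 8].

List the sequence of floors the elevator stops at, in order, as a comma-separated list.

Answer: 6, 5, 4, 3, 2, 1, 8

Derivation:
Current: 7, moving DOWN
Serve below first (descending): [6, 5, 4, 3, 2, 1]
Then reverse, serve above (ascending): [8]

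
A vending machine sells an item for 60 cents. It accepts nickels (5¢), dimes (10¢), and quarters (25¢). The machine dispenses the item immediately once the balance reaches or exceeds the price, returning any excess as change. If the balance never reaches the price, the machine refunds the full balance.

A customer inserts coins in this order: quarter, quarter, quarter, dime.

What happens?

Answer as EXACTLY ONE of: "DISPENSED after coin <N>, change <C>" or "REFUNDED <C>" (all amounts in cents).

Price: 60¢
Coin 1 (quarter, 25¢): balance = 25¢
Coin 2 (quarter, 25¢): balance = 50¢
Coin 3 (quarter, 25¢): balance = 75¢
  → balance >= price → DISPENSE, change = 75 - 60 = 15¢

Answer: DISPENSED after coin 3, change 15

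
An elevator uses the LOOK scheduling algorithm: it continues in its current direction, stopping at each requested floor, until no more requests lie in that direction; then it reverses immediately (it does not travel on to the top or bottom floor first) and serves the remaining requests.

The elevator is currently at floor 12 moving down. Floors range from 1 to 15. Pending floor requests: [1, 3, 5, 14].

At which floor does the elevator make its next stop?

Answer: 5

Derivation:
Current floor: 12, direction: down
Requests above: [14]
Requests below: [1, 3, 5]
Moving down and requests lie below → nearest below is max([1, 3, 5]) = 5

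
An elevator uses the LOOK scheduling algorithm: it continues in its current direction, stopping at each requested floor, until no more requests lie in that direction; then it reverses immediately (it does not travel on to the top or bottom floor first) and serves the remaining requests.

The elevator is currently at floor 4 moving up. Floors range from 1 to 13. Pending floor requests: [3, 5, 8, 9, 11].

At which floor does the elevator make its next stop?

Answer: 5

Derivation:
Current floor: 4, direction: up
Requests above: [5, 8, 9, 11]
Requests below: [3]
Moving up and requests lie above → nearest above is min([5, 8, 9, 11]) = 5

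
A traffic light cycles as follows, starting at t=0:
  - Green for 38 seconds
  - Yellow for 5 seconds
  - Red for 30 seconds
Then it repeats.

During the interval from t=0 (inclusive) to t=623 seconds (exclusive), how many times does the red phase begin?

Answer: 8

Derivation:
Cycle = 38+5+30 = 73s
red phase starts at t = k*73 + 43 for k=0,1,2,...
Need k*73+43 < 623 → k < 7.945
k ∈ {0, ..., 7} → 8 starts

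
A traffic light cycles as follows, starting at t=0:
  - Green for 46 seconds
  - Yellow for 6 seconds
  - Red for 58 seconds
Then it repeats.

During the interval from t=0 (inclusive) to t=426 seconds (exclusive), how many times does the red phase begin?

Cycle = 46+6+58 = 110s
red phase starts at t = k*110 + 52 for k=0,1,2,...
Need k*110+52 < 426 → k < 3.400
k ∈ {0, ..., 3} → 4 starts

Answer: 4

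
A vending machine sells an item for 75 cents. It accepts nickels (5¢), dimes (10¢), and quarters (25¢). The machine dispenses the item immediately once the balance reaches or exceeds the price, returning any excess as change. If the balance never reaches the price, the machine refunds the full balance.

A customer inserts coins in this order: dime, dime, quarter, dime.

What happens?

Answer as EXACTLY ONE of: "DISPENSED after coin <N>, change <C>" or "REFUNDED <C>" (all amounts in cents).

Answer: REFUNDED 55

Derivation:
Price: 75¢
Coin 1 (dime, 10¢): balance = 10¢
Coin 2 (dime, 10¢): balance = 20¢
Coin 3 (quarter, 25¢): balance = 45¢
Coin 4 (dime, 10¢): balance = 55¢
All coins inserted, balance 55¢ < price 75¢ → REFUND 55¢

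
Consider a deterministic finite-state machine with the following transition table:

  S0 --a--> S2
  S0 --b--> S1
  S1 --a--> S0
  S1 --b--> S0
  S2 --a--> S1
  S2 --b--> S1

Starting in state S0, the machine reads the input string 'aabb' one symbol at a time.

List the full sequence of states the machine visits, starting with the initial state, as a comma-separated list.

Start: S0
  read 'a': S0 --a--> S2
  read 'a': S2 --a--> S1
  read 'b': S1 --b--> S0
  read 'b': S0 --b--> S1

Answer: S0, S2, S1, S0, S1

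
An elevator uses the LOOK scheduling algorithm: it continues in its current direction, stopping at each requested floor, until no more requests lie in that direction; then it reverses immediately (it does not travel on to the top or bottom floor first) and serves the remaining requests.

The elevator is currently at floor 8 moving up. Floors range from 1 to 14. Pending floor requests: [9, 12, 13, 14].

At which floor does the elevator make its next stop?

Current floor: 8, direction: up
Requests above: [9, 12, 13, 14]
Requests below: []
Moving up and requests lie above → nearest above is min([9, 12, 13, 14]) = 9

Answer: 9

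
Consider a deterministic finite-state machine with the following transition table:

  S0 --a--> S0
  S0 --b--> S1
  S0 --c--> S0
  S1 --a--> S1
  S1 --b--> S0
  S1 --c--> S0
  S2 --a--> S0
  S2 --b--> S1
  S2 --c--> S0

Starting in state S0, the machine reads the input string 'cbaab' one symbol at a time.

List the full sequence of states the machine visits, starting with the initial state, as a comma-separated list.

Start: S0
  read 'c': S0 --c--> S0
  read 'b': S0 --b--> S1
  read 'a': S1 --a--> S1
  read 'a': S1 --a--> S1
  read 'b': S1 --b--> S0

Answer: S0, S0, S1, S1, S1, S0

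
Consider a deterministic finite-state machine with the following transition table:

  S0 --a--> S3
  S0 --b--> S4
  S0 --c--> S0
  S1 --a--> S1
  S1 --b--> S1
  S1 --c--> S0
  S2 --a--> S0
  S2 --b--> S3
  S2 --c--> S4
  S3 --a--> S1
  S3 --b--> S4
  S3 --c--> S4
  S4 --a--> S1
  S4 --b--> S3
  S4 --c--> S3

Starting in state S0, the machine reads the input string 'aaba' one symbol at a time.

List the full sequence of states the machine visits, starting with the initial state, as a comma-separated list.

Start: S0
  read 'a': S0 --a--> S3
  read 'a': S3 --a--> S1
  read 'b': S1 --b--> S1
  read 'a': S1 --a--> S1

Answer: S0, S3, S1, S1, S1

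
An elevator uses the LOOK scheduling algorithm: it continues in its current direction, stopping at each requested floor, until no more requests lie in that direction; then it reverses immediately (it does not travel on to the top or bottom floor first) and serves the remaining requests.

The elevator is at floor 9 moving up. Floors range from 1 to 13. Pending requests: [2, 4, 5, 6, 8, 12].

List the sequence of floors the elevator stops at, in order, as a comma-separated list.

Answer: 12, 8, 6, 5, 4, 2

Derivation:
Current: 9, moving UP
Serve above first (ascending): [12]
Then reverse, serve below (descending): [8, 6, 5, 4, 2]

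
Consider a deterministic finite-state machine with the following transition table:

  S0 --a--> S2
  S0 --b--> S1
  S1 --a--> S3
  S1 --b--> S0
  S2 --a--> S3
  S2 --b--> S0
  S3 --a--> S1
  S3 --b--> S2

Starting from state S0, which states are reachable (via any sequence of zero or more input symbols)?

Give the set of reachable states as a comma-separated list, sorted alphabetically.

BFS from S0:
  visit S0: S0--a-->S2 (new), S0--b-->S1 (new)
  visit S2: S2--a-->S3 (new), S2--b-->S0 (seen)
  visit S1: S1--a-->S3 (seen), S1--b-->S0 (seen)
  visit S3: S3--a-->S1 (seen), S3--b-->S2 (seen)

Answer: S0, S1, S2, S3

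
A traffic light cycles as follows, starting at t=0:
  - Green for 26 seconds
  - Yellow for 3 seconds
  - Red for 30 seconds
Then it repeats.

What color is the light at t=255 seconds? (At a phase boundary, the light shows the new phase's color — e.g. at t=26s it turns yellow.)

Answer: green

Derivation:
Cycle length = 26 + 3 + 30 = 59s
t = 255, phase_t = 255 mod 59 = 19
19 < 26 (green end) → GREEN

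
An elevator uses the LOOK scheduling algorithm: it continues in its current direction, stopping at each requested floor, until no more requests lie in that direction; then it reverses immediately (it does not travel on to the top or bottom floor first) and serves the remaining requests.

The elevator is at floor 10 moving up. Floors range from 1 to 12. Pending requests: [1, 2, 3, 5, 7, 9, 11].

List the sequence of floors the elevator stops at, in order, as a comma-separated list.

Current: 10, moving UP
Serve above first (ascending): [11]
Then reverse, serve below (descending): [9, 7, 5, 3, 2, 1]

Answer: 11, 9, 7, 5, 3, 2, 1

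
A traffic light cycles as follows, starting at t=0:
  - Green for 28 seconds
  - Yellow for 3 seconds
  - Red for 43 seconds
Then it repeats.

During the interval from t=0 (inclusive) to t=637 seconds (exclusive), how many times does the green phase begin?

Cycle = 28+3+43 = 74s
green phase starts at t = k*74 + 0 for k=0,1,2,...
Need k*74+0 < 637 → k < 8.608
k ∈ {0, ..., 8} → 9 starts

Answer: 9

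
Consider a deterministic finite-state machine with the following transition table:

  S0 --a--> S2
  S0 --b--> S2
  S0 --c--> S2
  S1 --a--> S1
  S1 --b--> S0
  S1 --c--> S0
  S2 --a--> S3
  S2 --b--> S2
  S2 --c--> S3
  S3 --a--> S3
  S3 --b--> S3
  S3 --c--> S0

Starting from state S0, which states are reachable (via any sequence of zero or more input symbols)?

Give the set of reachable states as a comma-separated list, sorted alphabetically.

Answer: S0, S2, S3

Derivation:
BFS from S0:
  visit S0: S0--a-->S2 (new), S0--b-->S2 (seen), S0--c-->S2 (seen)
  visit S2: S2--a-->S3 (new), S2--b-->S2 (seen), S2--c-->S3 (seen)
  visit S3: S3--a-->S3 (seen), S3--b-->S3 (seen), S3--c-->S0 (seen)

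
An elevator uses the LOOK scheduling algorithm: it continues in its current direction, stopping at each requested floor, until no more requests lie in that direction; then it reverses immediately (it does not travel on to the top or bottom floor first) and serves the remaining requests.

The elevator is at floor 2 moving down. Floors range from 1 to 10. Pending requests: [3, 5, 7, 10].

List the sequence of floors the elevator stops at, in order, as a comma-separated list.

Current: 2, moving DOWN
Serve below first (descending): []
Then reverse, serve above (ascending): [3, 5, 7, 10]

Answer: 3, 5, 7, 10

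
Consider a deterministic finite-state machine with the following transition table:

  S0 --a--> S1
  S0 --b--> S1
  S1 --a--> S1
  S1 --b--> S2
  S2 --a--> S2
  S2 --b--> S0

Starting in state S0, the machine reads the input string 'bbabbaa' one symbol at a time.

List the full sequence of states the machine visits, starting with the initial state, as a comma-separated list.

Start: S0
  read 'b': S0 --b--> S1
  read 'b': S1 --b--> S2
  read 'a': S2 --a--> S2
  read 'b': S2 --b--> S0
  read 'b': S0 --b--> S1
  read 'a': S1 --a--> S1
  read 'a': S1 --a--> S1

Answer: S0, S1, S2, S2, S0, S1, S1, S1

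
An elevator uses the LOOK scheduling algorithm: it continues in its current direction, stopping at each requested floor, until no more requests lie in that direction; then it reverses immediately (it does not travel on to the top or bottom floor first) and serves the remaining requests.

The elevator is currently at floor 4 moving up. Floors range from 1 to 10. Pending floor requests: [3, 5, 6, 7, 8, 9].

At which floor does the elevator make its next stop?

Current floor: 4, direction: up
Requests above: [5, 6, 7, 8, 9]
Requests below: [3]
Moving up and requests lie above → nearest above is min([5, 6, 7, 8, 9]) = 5

Answer: 5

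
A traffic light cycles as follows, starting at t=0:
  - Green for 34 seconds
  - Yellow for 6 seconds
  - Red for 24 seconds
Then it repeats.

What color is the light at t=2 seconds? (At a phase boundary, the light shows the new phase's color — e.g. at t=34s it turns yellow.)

Cycle length = 34 + 6 + 24 = 64s
t = 2, phase_t = 2 mod 64 = 2
2 < 34 (green end) → GREEN

Answer: green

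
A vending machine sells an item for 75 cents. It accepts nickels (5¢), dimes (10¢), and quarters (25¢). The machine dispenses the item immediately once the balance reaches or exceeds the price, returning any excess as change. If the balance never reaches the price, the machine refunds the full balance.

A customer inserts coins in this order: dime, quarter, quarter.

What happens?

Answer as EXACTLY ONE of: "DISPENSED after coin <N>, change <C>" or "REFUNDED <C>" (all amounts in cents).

Price: 75¢
Coin 1 (dime, 10¢): balance = 10¢
Coin 2 (quarter, 25¢): balance = 35¢
Coin 3 (quarter, 25¢): balance = 60¢
All coins inserted, balance 60¢ < price 75¢ → REFUND 60¢

Answer: REFUNDED 60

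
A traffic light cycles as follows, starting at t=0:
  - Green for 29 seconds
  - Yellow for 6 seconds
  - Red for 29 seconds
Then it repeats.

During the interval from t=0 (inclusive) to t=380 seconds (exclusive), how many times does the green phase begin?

Cycle = 29+6+29 = 64s
green phase starts at t = k*64 + 0 for k=0,1,2,...
Need k*64+0 < 380 → k < 5.938
k ∈ {0, ..., 5} → 6 starts

Answer: 6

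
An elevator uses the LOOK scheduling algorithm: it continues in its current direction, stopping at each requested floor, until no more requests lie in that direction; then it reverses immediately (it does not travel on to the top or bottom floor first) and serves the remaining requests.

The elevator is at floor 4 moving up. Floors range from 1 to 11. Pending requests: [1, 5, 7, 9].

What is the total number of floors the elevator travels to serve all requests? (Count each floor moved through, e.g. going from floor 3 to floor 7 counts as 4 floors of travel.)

Answer: 13

Derivation:
Start at floor 4 moving up, LOOK stop order: [5, 7, 9, 1]
  4 → 5: |5-4| = 1, total = 1
  5 → 7: |7-5| = 2, total = 3
  7 → 9: |9-7| = 2, total = 5
  9 → 1: |1-9| = 8, total = 13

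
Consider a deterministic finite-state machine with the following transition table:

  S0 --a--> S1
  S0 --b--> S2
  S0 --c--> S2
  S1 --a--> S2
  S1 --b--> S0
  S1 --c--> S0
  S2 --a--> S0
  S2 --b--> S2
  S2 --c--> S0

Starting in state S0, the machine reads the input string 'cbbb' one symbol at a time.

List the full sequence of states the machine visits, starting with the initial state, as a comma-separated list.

Answer: S0, S2, S2, S2, S2

Derivation:
Start: S0
  read 'c': S0 --c--> S2
  read 'b': S2 --b--> S2
  read 'b': S2 --b--> S2
  read 'b': S2 --b--> S2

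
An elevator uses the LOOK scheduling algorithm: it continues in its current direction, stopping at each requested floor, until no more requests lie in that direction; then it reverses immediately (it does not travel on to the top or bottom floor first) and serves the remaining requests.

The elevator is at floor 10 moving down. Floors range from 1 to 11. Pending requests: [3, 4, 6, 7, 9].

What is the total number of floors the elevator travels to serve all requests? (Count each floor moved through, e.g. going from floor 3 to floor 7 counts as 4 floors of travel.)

Start at floor 10 moving down, LOOK stop order: [9, 7, 6, 4, 3]
  10 → 9: |9-10| = 1, total = 1
  9 → 7: |7-9| = 2, total = 3
  7 → 6: |6-7| = 1, total = 4
  6 → 4: |4-6| = 2, total = 6
  4 → 3: |3-4| = 1, total = 7

Answer: 7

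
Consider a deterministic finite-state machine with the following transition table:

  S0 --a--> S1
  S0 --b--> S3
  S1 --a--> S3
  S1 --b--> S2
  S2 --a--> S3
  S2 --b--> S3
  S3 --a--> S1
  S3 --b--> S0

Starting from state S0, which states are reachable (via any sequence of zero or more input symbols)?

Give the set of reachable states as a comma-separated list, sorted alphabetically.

BFS from S0:
  visit S0: S0--a-->S1 (new), S0--b-->S3 (new)
  visit S1: S1--a-->S3 (seen), S1--b-->S2 (new)
  visit S3: S3--a-->S1 (seen), S3--b-->S0 (seen)
  visit S2: S2--a-->S3 (seen), S2--b-->S3 (seen)

Answer: S0, S1, S2, S3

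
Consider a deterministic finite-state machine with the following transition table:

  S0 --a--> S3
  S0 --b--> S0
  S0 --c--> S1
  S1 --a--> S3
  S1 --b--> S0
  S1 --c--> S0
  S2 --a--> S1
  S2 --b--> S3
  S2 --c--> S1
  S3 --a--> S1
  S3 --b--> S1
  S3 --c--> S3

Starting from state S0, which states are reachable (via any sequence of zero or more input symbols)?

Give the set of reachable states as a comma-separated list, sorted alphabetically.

BFS from S0:
  visit S0: S0--a-->S3 (new), S0--b-->S0 (seen), S0--c-->S1 (new)
  visit S3: S3--a-->S1 (seen), S3--b-->S1 (seen), S3--c-->S3 (seen)
  visit S1: S1--a-->S3 (seen), S1--b-->S0 (seen), S1--c-->S0 (seen)

Answer: S0, S1, S3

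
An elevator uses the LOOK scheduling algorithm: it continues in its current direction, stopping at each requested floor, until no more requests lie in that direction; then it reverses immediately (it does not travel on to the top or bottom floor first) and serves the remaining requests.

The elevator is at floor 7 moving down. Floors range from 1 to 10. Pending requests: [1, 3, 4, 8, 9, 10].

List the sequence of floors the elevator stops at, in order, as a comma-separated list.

Current: 7, moving DOWN
Serve below first (descending): [4, 3, 1]
Then reverse, serve above (ascending): [8, 9, 10]

Answer: 4, 3, 1, 8, 9, 10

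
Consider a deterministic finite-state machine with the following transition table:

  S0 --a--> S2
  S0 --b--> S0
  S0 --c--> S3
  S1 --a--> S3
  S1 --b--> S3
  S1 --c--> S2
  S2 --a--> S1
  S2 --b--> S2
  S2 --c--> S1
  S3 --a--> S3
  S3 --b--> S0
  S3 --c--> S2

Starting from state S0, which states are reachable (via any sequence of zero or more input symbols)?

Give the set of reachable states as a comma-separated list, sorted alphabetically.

BFS from S0:
  visit S0: S0--a-->S2 (new), S0--b-->S0 (seen), S0--c-->S3 (new)
  visit S2: S2--a-->S1 (new), S2--b-->S2 (seen), S2--c-->S1 (seen)
  visit S3: S3--a-->S3 (seen), S3--b-->S0 (seen), S3--c-->S2 (seen)
  visit S1: S1--a-->S3 (seen), S1--b-->S3 (seen), S1--c-->S2 (seen)

Answer: S0, S1, S2, S3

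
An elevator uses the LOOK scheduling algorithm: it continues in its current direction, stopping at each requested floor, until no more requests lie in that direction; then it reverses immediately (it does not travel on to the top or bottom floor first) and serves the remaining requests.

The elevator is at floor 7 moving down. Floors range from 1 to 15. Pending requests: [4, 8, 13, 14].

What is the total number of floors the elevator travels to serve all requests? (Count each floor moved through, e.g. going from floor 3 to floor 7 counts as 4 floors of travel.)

Start at floor 7 moving down, LOOK stop order: [4, 8, 13, 14]
  7 → 4: |4-7| = 3, total = 3
  4 → 8: |8-4| = 4, total = 7
  8 → 13: |13-8| = 5, total = 12
  13 → 14: |14-13| = 1, total = 13

Answer: 13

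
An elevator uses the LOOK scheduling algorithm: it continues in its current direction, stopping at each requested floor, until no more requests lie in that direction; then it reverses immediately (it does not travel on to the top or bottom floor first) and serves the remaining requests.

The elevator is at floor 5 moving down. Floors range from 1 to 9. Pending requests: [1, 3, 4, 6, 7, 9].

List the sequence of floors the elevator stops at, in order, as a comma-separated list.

Current: 5, moving DOWN
Serve below first (descending): [4, 3, 1]
Then reverse, serve above (ascending): [6, 7, 9]

Answer: 4, 3, 1, 6, 7, 9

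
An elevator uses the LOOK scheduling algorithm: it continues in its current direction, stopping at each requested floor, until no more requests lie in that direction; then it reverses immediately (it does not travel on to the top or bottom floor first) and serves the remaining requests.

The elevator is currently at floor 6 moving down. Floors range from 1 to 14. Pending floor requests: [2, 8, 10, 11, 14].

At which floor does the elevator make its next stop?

Answer: 2

Derivation:
Current floor: 6, direction: down
Requests above: [8, 10, 11, 14]
Requests below: [2]
Moving down and requests lie below → nearest below is max([2]) = 2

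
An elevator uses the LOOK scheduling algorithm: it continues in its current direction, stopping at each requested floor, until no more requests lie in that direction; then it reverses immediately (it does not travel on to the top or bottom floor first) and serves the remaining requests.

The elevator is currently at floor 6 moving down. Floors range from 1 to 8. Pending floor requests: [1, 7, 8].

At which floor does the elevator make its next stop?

Answer: 1

Derivation:
Current floor: 6, direction: down
Requests above: [7, 8]
Requests below: [1]
Moving down and requests lie below → nearest below is max([1]) = 1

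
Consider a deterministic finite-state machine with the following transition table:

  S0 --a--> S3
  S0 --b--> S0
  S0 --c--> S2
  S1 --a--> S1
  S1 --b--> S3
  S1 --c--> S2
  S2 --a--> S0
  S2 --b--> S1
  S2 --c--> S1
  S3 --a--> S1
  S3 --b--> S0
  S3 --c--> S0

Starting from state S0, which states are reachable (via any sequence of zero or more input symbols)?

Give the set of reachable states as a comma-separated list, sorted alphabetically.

Answer: S0, S1, S2, S3

Derivation:
BFS from S0:
  visit S0: S0--a-->S3 (new), S0--b-->S0 (seen), S0--c-->S2 (new)
  visit S3: S3--a-->S1 (new), S3--b-->S0 (seen), S3--c-->S0 (seen)
  visit S2: S2--a-->S0 (seen), S2--b-->S1 (seen), S2--c-->S1 (seen)
  visit S1: S1--a-->S1 (seen), S1--b-->S3 (seen), S1--c-->S2 (seen)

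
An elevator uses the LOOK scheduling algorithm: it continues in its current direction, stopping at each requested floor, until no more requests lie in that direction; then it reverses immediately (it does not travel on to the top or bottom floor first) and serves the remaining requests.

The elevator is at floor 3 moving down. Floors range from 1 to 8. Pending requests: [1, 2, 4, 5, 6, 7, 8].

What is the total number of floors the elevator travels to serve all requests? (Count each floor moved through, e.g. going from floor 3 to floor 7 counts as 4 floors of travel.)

Start at floor 3 moving down, LOOK stop order: [2, 1, 4, 5, 6, 7, 8]
  3 → 2: |2-3| = 1, total = 1
  2 → 1: |1-2| = 1, total = 2
  1 → 4: |4-1| = 3, total = 5
  4 → 5: |5-4| = 1, total = 6
  5 → 6: |6-5| = 1, total = 7
  6 → 7: |7-6| = 1, total = 8
  7 → 8: |8-7| = 1, total = 9

Answer: 9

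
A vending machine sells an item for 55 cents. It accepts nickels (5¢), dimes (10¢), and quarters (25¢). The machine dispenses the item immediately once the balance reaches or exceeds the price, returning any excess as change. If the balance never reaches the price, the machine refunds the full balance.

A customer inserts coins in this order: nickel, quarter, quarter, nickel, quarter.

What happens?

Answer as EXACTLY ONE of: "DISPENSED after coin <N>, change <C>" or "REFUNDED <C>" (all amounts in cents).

Price: 55¢
Coin 1 (nickel, 5¢): balance = 5¢
Coin 2 (quarter, 25¢): balance = 30¢
Coin 3 (quarter, 25¢): balance = 55¢
  → balance >= price → DISPENSE, change = 55 - 55 = 0¢

Answer: DISPENSED after coin 3, change 0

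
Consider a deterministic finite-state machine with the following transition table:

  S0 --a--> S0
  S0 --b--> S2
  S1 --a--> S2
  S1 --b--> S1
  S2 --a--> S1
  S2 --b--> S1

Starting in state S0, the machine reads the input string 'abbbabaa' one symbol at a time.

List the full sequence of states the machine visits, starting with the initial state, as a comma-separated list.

Answer: S0, S0, S2, S1, S1, S2, S1, S2, S1

Derivation:
Start: S0
  read 'a': S0 --a--> S0
  read 'b': S0 --b--> S2
  read 'b': S2 --b--> S1
  read 'b': S1 --b--> S1
  read 'a': S1 --a--> S2
  read 'b': S2 --b--> S1
  read 'a': S1 --a--> S2
  read 'a': S2 --a--> S1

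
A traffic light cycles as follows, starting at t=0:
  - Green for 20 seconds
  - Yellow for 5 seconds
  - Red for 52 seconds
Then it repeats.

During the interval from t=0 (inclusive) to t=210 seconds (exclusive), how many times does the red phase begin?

Answer: 3

Derivation:
Cycle = 20+5+52 = 77s
red phase starts at t = k*77 + 25 for k=0,1,2,...
Need k*77+25 < 210 → k < 2.403
k ∈ {0, ..., 2} → 3 starts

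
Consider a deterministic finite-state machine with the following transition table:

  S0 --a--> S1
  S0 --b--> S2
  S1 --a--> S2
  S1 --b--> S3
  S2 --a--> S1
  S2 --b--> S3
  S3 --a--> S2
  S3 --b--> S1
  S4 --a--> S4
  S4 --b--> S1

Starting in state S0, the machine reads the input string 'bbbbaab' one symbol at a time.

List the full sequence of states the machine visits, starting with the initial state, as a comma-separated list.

Start: S0
  read 'b': S0 --b--> S2
  read 'b': S2 --b--> S3
  read 'b': S3 --b--> S1
  read 'b': S1 --b--> S3
  read 'a': S3 --a--> S2
  read 'a': S2 --a--> S1
  read 'b': S1 --b--> S3

Answer: S0, S2, S3, S1, S3, S2, S1, S3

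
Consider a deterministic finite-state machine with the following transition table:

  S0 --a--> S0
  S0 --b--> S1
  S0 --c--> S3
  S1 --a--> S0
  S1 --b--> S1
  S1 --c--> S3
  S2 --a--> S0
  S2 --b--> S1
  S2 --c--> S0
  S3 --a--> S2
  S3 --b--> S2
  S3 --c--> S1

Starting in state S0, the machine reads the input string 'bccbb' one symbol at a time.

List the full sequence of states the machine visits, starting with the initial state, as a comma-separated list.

Answer: S0, S1, S3, S1, S1, S1

Derivation:
Start: S0
  read 'b': S0 --b--> S1
  read 'c': S1 --c--> S3
  read 'c': S3 --c--> S1
  read 'b': S1 --b--> S1
  read 'b': S1 --b--> S1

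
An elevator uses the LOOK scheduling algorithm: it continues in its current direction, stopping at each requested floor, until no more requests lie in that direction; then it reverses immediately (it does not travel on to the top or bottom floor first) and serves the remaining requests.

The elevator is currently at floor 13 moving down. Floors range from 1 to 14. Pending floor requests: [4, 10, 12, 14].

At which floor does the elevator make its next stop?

Answer: 12

Derivation:
Current floor: 13, direction: down
Requests above: [14]
Requests below: [4, 10, 12]
Moving down and requests lie below → nearest below is max([4, 10, 12]) = 12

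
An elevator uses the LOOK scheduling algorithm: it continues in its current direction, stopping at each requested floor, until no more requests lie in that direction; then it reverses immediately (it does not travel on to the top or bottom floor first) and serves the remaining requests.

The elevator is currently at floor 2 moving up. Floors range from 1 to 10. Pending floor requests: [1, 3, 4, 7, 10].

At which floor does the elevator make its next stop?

Answer: 3

Derivation:
Current floor: 2, direction: up
Requests above: [3, 4, 7, 10]
Requests below: [1]
Moving up and requests lie above → nearest above is min([3, 4, 7, 10]) = 3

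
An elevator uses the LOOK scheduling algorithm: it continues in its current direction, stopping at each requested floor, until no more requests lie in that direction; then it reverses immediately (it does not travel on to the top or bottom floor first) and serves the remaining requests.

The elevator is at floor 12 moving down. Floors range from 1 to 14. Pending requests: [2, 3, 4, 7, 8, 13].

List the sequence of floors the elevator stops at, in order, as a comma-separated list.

Answer: 8, 7, 4, 3, 2, 13

Derivation:
Current: 12, moving DOWN
Serve below first (descending): [8, 7, 4, 3, 2]
Then reverse, serve above (ascending): [13]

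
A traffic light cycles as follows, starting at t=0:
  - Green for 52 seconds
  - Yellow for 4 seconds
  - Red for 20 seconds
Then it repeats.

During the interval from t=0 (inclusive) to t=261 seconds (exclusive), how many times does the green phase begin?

Cycle = 52+4+20 = 76s
green phase starts at t = k*76 + 0 for k=0,1,2,...
Need k*76+0 < 261 → k < 3.434
k ∈ {0, ..., 3} → 4 starts

Answer: 4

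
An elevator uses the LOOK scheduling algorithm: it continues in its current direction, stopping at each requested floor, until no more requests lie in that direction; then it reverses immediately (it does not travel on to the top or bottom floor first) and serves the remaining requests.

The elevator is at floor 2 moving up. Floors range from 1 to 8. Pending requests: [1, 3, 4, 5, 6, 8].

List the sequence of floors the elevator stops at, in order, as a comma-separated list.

Answer: 3, 4, 5, 6, 8, 1

Derivation:
Current: 2, moving UP
Serve above first (ascending): [3, 4, 5, 6, 8]
Then reverse, serve below (descending): [1]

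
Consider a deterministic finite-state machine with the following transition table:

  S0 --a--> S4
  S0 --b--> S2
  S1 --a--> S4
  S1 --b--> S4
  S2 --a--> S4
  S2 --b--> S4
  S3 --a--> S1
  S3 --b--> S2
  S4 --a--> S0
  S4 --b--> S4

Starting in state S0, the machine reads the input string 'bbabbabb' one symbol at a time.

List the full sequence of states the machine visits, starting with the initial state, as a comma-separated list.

Start: S0
  read 'b': S0 --b--> S2
  read 'b': S2 --b--> S4
  read 'a': S4 --a--> S0
  read 'b': S0 --b--> S2
  read 'b': S2 --b--> S4
  read 'a': S4 --a--> S0
  read 'b': S0 --b--> S2
  read 'b': S2 --b--> S4

Answer: S0, S2, S4, S0, S2, S4, S0, S2, S4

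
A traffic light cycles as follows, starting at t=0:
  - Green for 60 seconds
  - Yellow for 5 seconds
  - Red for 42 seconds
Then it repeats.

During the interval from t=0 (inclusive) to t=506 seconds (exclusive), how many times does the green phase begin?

Answer: 5

Derivation:
Cycle = 60+5+42 = 107s
green phase starts at t = k*107 + 0 for k=0,1,2,...
Need k*107+0 < 506 → k < 4.729
k ∈ {0, ..., 4} → 5 starts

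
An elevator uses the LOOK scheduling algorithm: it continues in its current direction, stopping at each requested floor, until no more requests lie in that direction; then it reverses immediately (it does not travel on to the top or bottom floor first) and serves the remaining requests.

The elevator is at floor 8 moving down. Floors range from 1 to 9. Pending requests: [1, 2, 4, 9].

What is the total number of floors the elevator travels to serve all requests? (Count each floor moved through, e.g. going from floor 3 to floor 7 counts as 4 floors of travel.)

Answer: 15

Derivation:
Start at floor 8 moving down, LOOK stop order: [4, 2, 1, 9]
  8 → 4: |4-8| = 4, total = 4
  4 → 2: |2-4| = 2, total = 6
  2 → 1: |1-2| = 1, total = 7
  1 → 9: |9-1| = 8, total = 15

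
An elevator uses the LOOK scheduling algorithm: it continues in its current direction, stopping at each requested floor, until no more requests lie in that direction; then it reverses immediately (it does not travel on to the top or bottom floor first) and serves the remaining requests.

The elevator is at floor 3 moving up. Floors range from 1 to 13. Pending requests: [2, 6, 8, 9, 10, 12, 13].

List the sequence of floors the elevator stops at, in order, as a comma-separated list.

Current: 3, moving UP
Serve above first (ascending): [6, 8, 9, 10, 12, 13]
Then reverse, serve below (descending): [2]

Answer: 6, 8, 9, 10, 12, 13, 2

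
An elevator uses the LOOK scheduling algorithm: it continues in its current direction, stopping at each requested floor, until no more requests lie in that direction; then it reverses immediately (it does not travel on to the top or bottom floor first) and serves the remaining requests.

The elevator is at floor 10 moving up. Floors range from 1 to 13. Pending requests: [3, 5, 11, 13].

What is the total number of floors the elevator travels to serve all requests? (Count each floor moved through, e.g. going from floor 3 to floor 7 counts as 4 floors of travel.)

Start at floor 10 moving up, LOOK stop order: [11, 13, 5, 3]
  10 → 11: |11-10| = 1, total = 1
  11 → 13: |13-11| = 2, total = 3
  13 → 5: |5-13| = 8, total = 11
  5 → 3: |3-5| = 2, total = 13

Answer: 13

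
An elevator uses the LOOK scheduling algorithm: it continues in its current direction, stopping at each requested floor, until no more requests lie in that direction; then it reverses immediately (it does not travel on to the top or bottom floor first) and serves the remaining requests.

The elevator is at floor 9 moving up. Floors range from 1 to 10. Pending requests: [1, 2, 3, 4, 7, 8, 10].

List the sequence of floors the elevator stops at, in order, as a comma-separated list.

Answer: 10, 8, 7, 4, 3, 2, 1

Derivation:
Current: 9, moving UP
Serve above first (ascending): [10]
Then reverse, serve below (descending): [8, 7, 4, 3, 2, 1]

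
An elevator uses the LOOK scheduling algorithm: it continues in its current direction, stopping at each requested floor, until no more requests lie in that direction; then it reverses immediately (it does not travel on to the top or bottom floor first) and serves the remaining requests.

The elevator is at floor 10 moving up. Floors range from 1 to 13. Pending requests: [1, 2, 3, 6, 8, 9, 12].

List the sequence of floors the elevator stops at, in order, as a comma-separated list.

Current: 10, moving UP
Serve above first (ascending): [12]
Then reverse, serve below (descending): [9, 8, 6, 3, 2, 1]

Answer: 12, 9, 8, 6, 3, 2, 1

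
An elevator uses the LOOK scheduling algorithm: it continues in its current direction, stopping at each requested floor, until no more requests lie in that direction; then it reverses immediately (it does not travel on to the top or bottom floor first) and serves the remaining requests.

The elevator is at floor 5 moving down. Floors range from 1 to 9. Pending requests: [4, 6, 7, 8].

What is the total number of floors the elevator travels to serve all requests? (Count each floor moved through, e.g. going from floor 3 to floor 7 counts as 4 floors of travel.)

Start at floor 5 moving down, LOOK stop order: [4, 6, 7, 8]
  5 → 4: |4-5| = 1, total = 1
  4 → 6: |6-4| = 2, total = 3
  6 → 7: |7-6| = 1, total = 4
  7 → 8: |8-7| = 1, total = 5

Answer: 5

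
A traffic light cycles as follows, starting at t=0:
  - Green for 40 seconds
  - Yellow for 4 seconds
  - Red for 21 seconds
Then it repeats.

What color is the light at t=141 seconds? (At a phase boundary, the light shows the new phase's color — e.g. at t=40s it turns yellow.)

Answer: green

Derivation:
Cycle length = 40 + 4 + 21 = 65s
t = 141, phase_t = 141 mod 65 = 11
11 < 40 (green end) → GREEN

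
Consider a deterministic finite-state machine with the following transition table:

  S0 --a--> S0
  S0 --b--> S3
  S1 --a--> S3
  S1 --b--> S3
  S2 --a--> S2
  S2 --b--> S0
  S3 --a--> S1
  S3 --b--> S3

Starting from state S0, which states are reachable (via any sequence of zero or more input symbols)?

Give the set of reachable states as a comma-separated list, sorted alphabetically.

Answer: S0, S1, S3

Derivation:
BFS from S0:
  visit S0: S0--a-->S0 (seen), S0--b-->S3 (new)
  visit S3: S3--a-->S1 (new), S3--b-->S3 (seen)
  visit S1: S1--a-->S3 (seen), S1--b-->S3 (seen)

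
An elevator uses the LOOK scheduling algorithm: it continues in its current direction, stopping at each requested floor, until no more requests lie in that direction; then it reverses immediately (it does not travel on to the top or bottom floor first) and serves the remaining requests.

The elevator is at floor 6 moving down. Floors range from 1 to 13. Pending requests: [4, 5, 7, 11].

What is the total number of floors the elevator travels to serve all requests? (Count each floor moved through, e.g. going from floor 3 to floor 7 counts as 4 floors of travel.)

Answer: 9

Derivation:
Start at floor 6 moving down, LOOK stop order: [5, 4, 7, 11]
  6 → 5: |5-6| = 1, total = 1
  5 → 4: |4-5| = 1, total = 2
  4 → 7: |7-4| = 3, total = 5
  7 → 11: |11-7| = 4, total = 9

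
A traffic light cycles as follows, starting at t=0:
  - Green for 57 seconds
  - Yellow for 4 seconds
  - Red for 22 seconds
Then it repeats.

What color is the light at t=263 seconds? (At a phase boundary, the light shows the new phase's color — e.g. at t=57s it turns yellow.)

Cycle length = 57 + 4 + 22 = 83s
t = 263, phase_t = 263 mod 83 = 14
14 < 57 (green end) → GREEN

Answer: green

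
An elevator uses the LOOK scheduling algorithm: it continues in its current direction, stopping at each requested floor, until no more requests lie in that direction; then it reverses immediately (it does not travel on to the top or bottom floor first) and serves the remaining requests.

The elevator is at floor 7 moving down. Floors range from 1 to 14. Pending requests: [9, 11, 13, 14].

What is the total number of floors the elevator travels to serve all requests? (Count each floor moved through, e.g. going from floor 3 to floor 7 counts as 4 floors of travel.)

Answer: 7

Derivation:
Start at floor 7 moving down, LOOK stop order: [9, 11, 13, 14]
  7 → 9: |9-7| = 2, total = 2
  9 → 11: |11-9| = 2, total = 4
  11 → 13: |13-11| = 2, total = 6
  13 → 14: |14-13| = 1, total = 7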